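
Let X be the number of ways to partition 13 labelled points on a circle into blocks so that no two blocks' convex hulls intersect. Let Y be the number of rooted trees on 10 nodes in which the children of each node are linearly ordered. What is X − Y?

738038

Non-crossing partitions of an n-element set are counted by C_n; here n = 13. So X = C_13 = 742900.
A rooted plane tree on 10 nodes has 9 edges, and such trees are counted by C_9. So Y = C_9 = 4862.
X − Y = 742900 − 4862 = 738038.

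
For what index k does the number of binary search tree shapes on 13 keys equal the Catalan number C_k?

There are C_n binary search tree shapes on n keys; with n = 13 that is C_13.

13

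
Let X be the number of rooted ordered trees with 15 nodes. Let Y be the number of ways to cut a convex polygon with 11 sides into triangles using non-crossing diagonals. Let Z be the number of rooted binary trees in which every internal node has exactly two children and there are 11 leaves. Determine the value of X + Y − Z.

Rooted ordered (plane) trees on m nodes have m−1 edges and are counted by C_{m−1}; m = 15 gives C_14. So X = C_14 = 2674440.
A convex 11-gon is triangulated into 9 triangles, and the number of such triangulations is the Catalan number C_{11−2} = C_9. So Y = C_9 = 4862.
A full binary tree with L leaves has L−1 internal nodes and is counted by C_{L−1}; L = 11 gives C_10. So Z = C_10 = 16796.
X + Y − Z = 2674440 + 4862 − 16796 = 2662506.

2662506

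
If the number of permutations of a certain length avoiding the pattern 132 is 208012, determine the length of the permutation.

Permutations of [n] avoiding a fixed length-3 pattern are counted by C_n; 208012 = C_12.

12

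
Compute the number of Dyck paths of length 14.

429

Paths of 7 up- and 7 down-steps that never dip below the axis are Dyck paths; their count is C_7.
C_7 = 429.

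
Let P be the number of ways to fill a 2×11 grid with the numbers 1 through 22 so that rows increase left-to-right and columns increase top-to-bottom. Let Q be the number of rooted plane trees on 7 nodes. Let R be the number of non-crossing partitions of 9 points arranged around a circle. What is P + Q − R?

54056

Standard Young tableaux of shape 2×n are counted by C_n; here n = 11. So P = C_11 = 58786.
A rooted plane tree on 7 nodes has 6 edges, and such trees are counted by C_6. So Q = C_6 = 132.
The non-crossing partitions of [9] form a lattice of size C_9. So R = C_9 = 4862.
P + Q − R = 58786 + 132 − 4862 = 54056.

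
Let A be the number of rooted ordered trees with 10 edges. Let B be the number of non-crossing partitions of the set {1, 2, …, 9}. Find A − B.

Rooted ordered trees with n edges are counted by C_n; here n = 10. So A = C_10 = 16796.
Non-crossing partitions of an n-element set are counted by C_n; here n = 9. So B = C_9 = 4862.
A − B = 16796 − 4862 = 11934.

11934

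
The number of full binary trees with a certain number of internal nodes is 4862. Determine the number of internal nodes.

9

Full binary trees with n internal nodes are counted by C_n; 4862 = C_9.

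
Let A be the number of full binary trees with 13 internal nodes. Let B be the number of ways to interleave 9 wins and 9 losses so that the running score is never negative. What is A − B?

738038

The number of full binary trees on 13 internal nodes is the Catalan number C_13. So A = C_13 = 742900.
Ballot sequences with n votes each where one side never trails are Dyck words, counted by C_n; here n = 9. So B = C_9 = 4862.
A − B = 742900 − 4862 = 738038.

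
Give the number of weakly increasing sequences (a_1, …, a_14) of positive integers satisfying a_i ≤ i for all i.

Weakly increasing sequences with a_i ≤ i biject with Dyck paths of semilength 14, so there are C_14.
C_14 = C(28,14)/15 = 40116600/15 = 2674440.

2674440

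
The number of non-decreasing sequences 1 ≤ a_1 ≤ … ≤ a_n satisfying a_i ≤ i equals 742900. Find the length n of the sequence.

Such sub-staircase sequences of length n are counted by C_n, and C_13 = 742900.

13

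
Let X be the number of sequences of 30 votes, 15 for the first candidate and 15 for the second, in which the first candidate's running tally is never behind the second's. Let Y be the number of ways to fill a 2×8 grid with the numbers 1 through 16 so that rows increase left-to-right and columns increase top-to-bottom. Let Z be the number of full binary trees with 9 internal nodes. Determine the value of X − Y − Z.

Reading a vote for the leader as '(' and for the other as ')' turns such a sequence into a balanced string of 15 pairs, so the count is C_15. So X = C_15 = 9694845.
Standard Young tableaux of shape 2×n are counted by C_n; here n = 8. So Y = C_8 = 1430.
Full binary trees with n internal nodes are counted by C_n; here n = 9. So Z = C_9 = 4862.
X − Y − Z = 9694845 − 1430 − 4862 = 9688553.

9688553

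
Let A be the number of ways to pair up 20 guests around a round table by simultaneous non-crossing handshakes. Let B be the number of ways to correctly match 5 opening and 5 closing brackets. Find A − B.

Non-crossing handshake pairings of 2n people are counted by C_n; 20 people gives n = 10. So A = C_10 = 16796.
Balanced strings of n pairs of brackets are counted by C_n; here n = 5. So B = C_5 = 42.
A − B = 16796 − 42 = 16754.

16754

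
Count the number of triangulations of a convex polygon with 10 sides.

1430

A convex 10-gon is triangulated into 8 triangles, and the number of such triangulations is the Catalan number C_{10−2} = C_8.
C_8 = 1430.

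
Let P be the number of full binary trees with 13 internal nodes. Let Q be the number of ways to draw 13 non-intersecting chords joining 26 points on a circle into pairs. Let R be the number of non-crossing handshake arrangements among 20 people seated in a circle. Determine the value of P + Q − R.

1469004

Full binary trees with n internal nodes are counted by C_n; here n = 13. So P = C_13 = 742900.
Non-crossing perfect matchings of 2n points on a circle are counted by C_n; with 26 points, n = 13. So Q = C_13 = 742900.
With 20 = 2·10 people, non-crossing handshake pairings are non-crossing perfect matchings on a circle, counted by C_10. So R = C_10 = 16796.
P + Q − R = 742900 + 742900 − 16796 = 1469004.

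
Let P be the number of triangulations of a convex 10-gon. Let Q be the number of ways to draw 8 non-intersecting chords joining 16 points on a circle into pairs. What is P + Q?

2860

Triangulations of a convex m-gon are counted by C_{m−2}; with m = 10 this is C_8. So P = C_8 = 1430.
Non-crossing perfect matchings of 2n points on a circle are counted by C_n; with 16 points, n = 8. So Q = C_8 = 1430.
P + Q = 1430 + 1430 = 2860.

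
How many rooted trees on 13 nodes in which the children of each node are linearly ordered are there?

208012

Rooted ordered (plane) trees on m nodes have m−1 edges and are counted by C_{m−1}; m = 13 gives C_12.
C_12 = C_11 · 2(2·11+1)/(11+2) = 58786 · 46/13 = 208012.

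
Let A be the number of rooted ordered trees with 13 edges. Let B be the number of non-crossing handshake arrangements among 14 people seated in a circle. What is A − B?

A rooted plane tree with 13 edges has 14 nodes, and the count is C_13. So A = C_13 = 742900.
Non-crossing handshake pairings of 2n people are counted by C_n; 14 people gives n = 7. So B = C_7 = 429.
A − B = 742900 − 429 = 742471.

742471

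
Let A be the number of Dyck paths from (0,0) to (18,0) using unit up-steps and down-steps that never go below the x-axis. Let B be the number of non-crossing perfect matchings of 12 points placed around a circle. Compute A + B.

4994

A Dyck path with 9 up-steps and 9 down-steps has semilength 9, so there are C_9 of them. So A = C_9 = 4862.
Non-crossing perfect matchings of 2n points on a circle are counted by C_n; with 12 points, n = 6. So B = C_6 = 132.
A + B = 4862 + 132 = 4994.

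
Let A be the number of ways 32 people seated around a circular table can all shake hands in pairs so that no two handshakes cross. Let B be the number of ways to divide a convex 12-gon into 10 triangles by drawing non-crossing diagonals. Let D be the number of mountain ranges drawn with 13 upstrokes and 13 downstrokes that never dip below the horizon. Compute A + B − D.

With 32 = 2·16 people, non-crossing handshake pairings are non-crossing perfect matchings on a circle, counted by C_16. So A = C_16 = 35357670.
A convex 12-gon is triangulated into 10 triangles, and the number of such triangulations is the Catalan number C_{12−2} = C_10. So B = C_10 = 16796.
A Dyck path with 13 up-steps and 13 down-steps has semilength 13, so there are C_13 of them. So D = C_13 = 742900.
A + B − D = 35357670 + 16796 − 742900 = 34631566.

34631566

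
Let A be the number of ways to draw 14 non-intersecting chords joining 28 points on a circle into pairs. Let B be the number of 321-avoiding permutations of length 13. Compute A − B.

1931540

Pairing 28 circle points by 14 non-crossing chords gives C_14 matchings. So A = C_14 = 2674440.
For any fixed pattern of length 3, the pattern-avoiding permutations of [13] number C_13. So B = C_13 = 742900.
A − B = 2674440 − 742900 = 1931540.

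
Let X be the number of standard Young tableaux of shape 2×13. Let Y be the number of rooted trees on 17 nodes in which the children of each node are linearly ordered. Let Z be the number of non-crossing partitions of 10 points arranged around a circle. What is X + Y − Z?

36083774

Standard Young tableaux of shape 2×n are counted by C_n; here n = 13. So X = C_13 = 742900.
Rooted ordered (plane) trees on m nodes have m−1 edges and are counted by C_{m−1}; m = 17 gives C_16. So Y = C_16 = 35357670.
The non-crossing partitions of [10] form a lattice of size C_10. So Z = C_10 = 16796.
X + Y − Z = 742900 + 35357670 − 16796 = 36083774.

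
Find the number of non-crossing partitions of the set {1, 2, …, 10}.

Non-crossing partitions of an n-element set are counted by C_n; here n = 10.
C_10 = 16796.

16796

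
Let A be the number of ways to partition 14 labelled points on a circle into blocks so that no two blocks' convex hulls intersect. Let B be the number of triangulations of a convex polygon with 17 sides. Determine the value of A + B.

Non-crossing partitions of an n-element set are counted by C_n; here n = 14. So A = C_14 = 2674440.
Triangulations of a convex m-gon are counted by C_{m−2}; with m = 17 this is C_15. So B = C_15 = 9694845.
A + B = 2674440 + 9694845 = 12369285.

12369285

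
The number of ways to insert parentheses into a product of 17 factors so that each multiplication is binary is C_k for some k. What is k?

Ways to associate a product of 17 factors correspond to binary trees on 17 leaves, so the count is C_16.

16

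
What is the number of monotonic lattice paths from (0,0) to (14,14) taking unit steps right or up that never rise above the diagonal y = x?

2674440

Monotone paths in an n×n grid that stay weakly below the diagonal are counted by C_n; here n = 14.
C_14 = 2674440.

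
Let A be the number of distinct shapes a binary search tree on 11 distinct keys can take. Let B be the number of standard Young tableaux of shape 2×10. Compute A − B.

Binary trees (left/right distinguished) on n nodes are counted by C_n; here n = 11. So A = C_11 = 58786.
By the hook-length formula (or a Dyck-path bijection), SYT of shape 2×10 number C_10. So B = C_10 = 16796.
A − B = 58786 − 16796 = 41990.

41990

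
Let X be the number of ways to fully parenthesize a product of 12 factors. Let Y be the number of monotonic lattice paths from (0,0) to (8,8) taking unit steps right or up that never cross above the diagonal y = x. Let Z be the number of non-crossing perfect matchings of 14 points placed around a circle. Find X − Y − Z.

56927

Parenthesizations of m factors correspond to full binary trees with m leaves, counted by C_{m−1}; m = 12 gives C_11. So X = C_11 = 58786.
Monotone paths in an n×n grid that stay weakly below the diagonal are counted by C_n; here n = 8. So Y = C_8 = 1430.
Pairing 14 circle points by 7 non-crossing chords gives C_7 matchings. So Z = C_7 = 429.
X − Y − Z = 58786 − 1430 − 429 = 56927.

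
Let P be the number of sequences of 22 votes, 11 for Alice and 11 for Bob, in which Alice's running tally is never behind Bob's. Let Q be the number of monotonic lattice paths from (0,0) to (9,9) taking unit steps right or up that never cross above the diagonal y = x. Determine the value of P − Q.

53924

Reading a vote for the leader as '(' and for the other as ')' turns such a sequence into a balanced string of 11 pairs, so the count is C_11. So P = C_11 = 58786.
Monotone paths in an n×n grid that stay weakly below the diagonal are counted by C_n; here n = 9. So Q = C_9 = 4862.
P − Q = 58786 − 4862 = 53924.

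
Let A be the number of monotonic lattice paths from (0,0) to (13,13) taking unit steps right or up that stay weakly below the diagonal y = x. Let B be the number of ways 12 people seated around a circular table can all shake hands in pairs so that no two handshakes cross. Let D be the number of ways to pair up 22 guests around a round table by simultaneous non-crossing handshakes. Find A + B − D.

Monotone paths in an n×n grid that stay weakly below the diagonal are counted by C_n; here n = 13. So A = C_13 = 742900.
With 12 = 2·6 people, non-crossing handshake pairings are non-crossing perfect matchings on a circle, counted by C_6. So B = C_6 = 132.
Non-crossing handshake pairings of 2n people are counted by C_n; 22 people gives n = 11. So D = C_11 = 58786.
A + B − D = 742900 + 132 − 58786 = 684246.

684246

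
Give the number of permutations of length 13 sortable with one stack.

By Knuth's characterisation, the stack-sortable permutations of length 13 are the 231-avoiders, numbering C_13.
C_13 = 742900.

742900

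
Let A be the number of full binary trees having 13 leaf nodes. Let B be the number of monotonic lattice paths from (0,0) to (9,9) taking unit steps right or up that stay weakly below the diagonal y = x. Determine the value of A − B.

Full binary trees with 13 leaves have 13−1 = 12 internal nodes, so there are C_12 of them. So A = C_12 = 208012.
Monotone paths in an n×n grid that stay weakly below the diagonal are counted by C_n; here n = 9. So B = C_9 = 4862.
A − B = 208012 − 4862 = 203150.

203150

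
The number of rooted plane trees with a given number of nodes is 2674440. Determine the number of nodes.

Rooted ordered trees on m nodes are counted by C_{m−1}, and C_14 = 2674440.
So the index is 14, and the number of nodes is 14 + 1 = 15.

15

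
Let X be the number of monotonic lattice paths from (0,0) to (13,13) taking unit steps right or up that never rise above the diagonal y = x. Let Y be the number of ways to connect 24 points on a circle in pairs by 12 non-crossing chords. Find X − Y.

Sub-diagonal monotone paths from (0,0) to (13,13) biject with Dyck paths of semilength 13, giving C_13. So X = C_13 = 742900.
Pairing 24 circle points by 12 non-crossing chords gives C_12 matchings. So Y = C_12 = 208012.
X − Y = 742900 − 208012 = 534888.

534888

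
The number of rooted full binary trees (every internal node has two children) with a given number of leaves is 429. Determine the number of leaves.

Full binary trees with L leaves are counted by C_{L−1}. Since C_7 = 429, the index is 7.
So the index is 7, and the number of leaves is 7 + 1 = 8.

8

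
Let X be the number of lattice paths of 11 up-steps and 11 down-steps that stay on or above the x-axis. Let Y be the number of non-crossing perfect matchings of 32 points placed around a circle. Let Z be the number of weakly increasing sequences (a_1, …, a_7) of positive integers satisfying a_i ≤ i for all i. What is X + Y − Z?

35416027

Dyck paths of semilength n (length 2n) are counted by C_n; here n = 11. So X = C_11 = 58786.
Pairing 32 circle points by 16 non-crossing chords gives C_16 matchings. So Y = C_16 = 35357670.
Weakly increasing sequences with a_i ≤ i biject with Dyck paths of semilength 7, so there are C_7. So Z = C_7 = 429.
X + Y − Z = 58786 + 35357670 − 429 = 35416027.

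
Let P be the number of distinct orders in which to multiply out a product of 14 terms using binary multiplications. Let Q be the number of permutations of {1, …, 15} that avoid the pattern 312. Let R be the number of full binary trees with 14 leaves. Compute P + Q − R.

9694845

Parenthesizations of m factors correspond to full binary trees with m leaves, counted by C_{m−1}; m = 14 gives C_13. So P = C_13 = 742900.
Permutations of [n] avoiding any single length-3 pattern are counted by C_n; here n = 15. So Q = C_15 = 9694845.
Full binary trees with 14 leaves have 14−1 = 13 internal nodes, so there are C_13 of them. So R = C_13 = 742900.
P + Q − R = 742900 + 9694845 − 742900 = 9694845.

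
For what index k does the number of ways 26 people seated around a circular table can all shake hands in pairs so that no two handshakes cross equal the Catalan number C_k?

With 26 = 2·13 people, non-crossing handshake pairings are non-crossing perfect matchings on a circle, counted by C_13.

13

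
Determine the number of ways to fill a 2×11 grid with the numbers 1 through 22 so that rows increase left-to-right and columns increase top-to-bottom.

By the hook-length formula (or a Dyck-path bijection), SYT of shape 2×11 number C_11.
C_11 = 58786.

58786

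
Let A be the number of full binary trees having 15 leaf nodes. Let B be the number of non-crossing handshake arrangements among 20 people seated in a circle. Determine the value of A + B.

2691236

A full binary tree with L leaves has L−1 internal nodes and is counted by C_{L−1}; L = 15 gives C_14. So A = C_14 = 2674440.
Non-crossing handshake pairings of 2n people are counted by C_n; 20 people gives n = 10. So B = C_10 = 16796.
A + B = 2674440 + 16796 = 2691236.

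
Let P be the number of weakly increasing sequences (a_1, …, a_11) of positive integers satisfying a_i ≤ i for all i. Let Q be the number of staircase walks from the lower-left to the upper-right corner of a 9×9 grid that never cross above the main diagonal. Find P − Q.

53924

Weakly increasing sequences with a_i ≤ i biject with Dyck paths of semilength 11, so there are C_11. So P = C_11 = 58786.
Sub-diagonal monotone paths from (0,0) to (9,9) biject with Dyck paths of semilength 9, giving C_9. So Q = C_9 = 4862.
P − Q = 58786 − 4862 = 53924.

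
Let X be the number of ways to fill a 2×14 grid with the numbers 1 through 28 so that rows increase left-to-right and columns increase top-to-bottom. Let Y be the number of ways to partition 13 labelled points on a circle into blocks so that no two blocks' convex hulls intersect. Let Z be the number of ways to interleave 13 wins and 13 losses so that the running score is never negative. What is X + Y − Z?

Standard Young tableaux of shape 2×n are counted by C_n; here n = 14. So X = C_14 = 2674440.
The non-crossing partitions of [13] form a lattice of size C_13. So Y = C_13 = 742900.
Reading a vote for the leader as '(' and for the other as ')' turns such a sequence into a balanced string of 13 pairs, so the count is C_13. So Z = C_13 = 742900.
X + Y − Z = 2674440 + 742900 − 742900 = 2674440.

2674440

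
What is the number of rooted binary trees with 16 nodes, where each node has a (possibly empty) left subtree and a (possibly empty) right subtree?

Rooted binary trees with 16 nodes (each child slot possibly empty) number C_16.
C_16 = C_15 · 2(2·15+1)/(15+2) = 9694845 · 62/17 = 35357670.

35357670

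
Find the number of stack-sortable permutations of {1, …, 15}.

9694845

Stack-sortable permutations are exactly the 231-avoiding ones, counted by C_n; here n = 15.
C_15 = C(30,15)/16 = 155117520/16 = 9694845.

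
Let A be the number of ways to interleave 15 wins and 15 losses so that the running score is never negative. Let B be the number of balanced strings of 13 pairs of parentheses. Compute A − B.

Reading a vote for the leader as '(' and for the other as ')' turns such a sequence into a balanced string of 15 pairs, so the count is C_15. So A = C_15 = 9694845.
Balanced strings of n pairs of brackets are counted by C_n; here n = 13. So B = C_13 = 742900.
A − B = 9694845 − 742900 = 8951945.

8951945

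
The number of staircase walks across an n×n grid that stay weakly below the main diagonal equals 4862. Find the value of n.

9

Such diagonal-avoiding paths in an n×n grid are counted by C_n. Since C_9 = 4862, the index is 9.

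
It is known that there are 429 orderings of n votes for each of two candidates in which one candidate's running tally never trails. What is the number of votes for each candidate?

7

Such ballot sequences with n votes each are counted by C_n. Since C_7 = 429, the index is 7.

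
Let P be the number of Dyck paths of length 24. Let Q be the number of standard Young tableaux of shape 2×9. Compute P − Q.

203150

A Dyck path with 12 up-steps and 12 down-steps has semilength 12, so there are C_12 of them. So P = C_12 = 208012.
Standard Young tableaux of shape 2×n are counted by C_n; here n = 9. So Q = C_9 = 4862.
P − Q = 208012 − 4862 = 203150.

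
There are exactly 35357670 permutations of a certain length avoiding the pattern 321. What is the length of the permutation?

Permutations of [n] avoiding a fixed length-3 pattern are counted by C_n; 35357670 = C_16.

16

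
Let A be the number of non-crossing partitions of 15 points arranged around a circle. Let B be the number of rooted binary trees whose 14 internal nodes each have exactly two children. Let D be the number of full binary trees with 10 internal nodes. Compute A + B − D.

12352489

Non-crossing partitions of an n-element set are counted by C_n; here n = 15. So A = C_15 = 9694845.
Full binary trees with n internal nodes are counted by C_n; here n = 14. So B = C_14 = 2674440.
The number of full binary trees on 10 internal nodes is the Catalan number C_10. So D = C_10 = 16796.
A + B − D = 9694845 + 2674440 − 16796 = 12352489.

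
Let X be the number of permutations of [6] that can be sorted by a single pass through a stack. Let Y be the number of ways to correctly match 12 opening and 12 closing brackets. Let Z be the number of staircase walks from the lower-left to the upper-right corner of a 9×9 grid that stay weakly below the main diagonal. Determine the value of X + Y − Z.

203282

By Knuth's characterisation, the stack-sortable permutations of length 6 are the 231-avoiders, numbering C_6. So X = C_6 = 132.
Balanced strings of n pairs of brackets are counted by C_n; here n = 12. So Y = C_12 = 208012.
Sub-diagonal monotone paths from (0,0) to (9,9) biject with Dyck paths of semilength 9, giving C_9. So Z = C_9 = 4862.
X + Y − Z = 132 + 208012 − 4862 = 203282.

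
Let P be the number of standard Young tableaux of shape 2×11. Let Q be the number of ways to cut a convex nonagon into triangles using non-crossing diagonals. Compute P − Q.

By the hook-length formula (or a Dyck-path bijection), SYT of shape 2×11 number C_11. So P = C_11 = 58786.
Triangulations of a convex m-gon are counted by C_{m−2}; with m = 9 this is C_7. So Q = C_7 = 429.
P − Q = 58786 − 429 = 58357.

58357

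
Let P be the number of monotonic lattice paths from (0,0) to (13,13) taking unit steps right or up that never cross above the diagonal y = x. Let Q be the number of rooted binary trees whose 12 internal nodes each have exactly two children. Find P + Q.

950912

Monotone paths in an n×n grid that stay weakly below the diagonal are counted by C_n; here n = 13. So P = C_13 = 742900.
The number of full binary trees on 12 internal nodes is the Catalan number C_12. So Q = C_12 = 208012.
P + Q = 742900 + 208012 = 950912.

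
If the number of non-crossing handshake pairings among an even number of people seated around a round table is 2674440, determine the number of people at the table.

28

Non-crossing handshake pairings of 2n people are counted by C_n. The Catalan number equal to 2674440 is C_14.
So n = 14, and there are 2n = 28 people.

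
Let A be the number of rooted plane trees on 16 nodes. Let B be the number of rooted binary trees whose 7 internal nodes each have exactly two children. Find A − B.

9694416

Rooted ordered (plane) trees on m nodes have m−1 edges and are counted by C_{m−1}; m = 16 gives C_15. So A = C_15 = 9694845.
Full binary trees with n internal nodes are counted by C_n; here n = 7. So B = C_7 = 429.
A − B = 9694845 − 429 = 9694416.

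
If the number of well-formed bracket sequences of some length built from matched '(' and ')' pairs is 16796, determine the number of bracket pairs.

Balanced strings of n bracket-pairs are counted by C_n. The Catalan number equal to 16796 is C_10.

10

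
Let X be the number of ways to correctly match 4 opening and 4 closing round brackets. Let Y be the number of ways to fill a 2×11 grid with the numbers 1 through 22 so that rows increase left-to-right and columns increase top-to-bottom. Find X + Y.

58800

A balanced arrangement of 4 bracket pairs is a Dyck word of semilength 4, so the count is C_4. So X = C_4 = 14.
By the hook-length formula (or a Dyck-path bijection), SYT of shape 2×11 number C_11. So Y = C_11 = 58786.
X + Y = 14 + 58786 = 58800.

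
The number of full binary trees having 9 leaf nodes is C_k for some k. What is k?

8

Full binary trees with 9 leaves have 9−1 = 8 internal nodes, so there are C_8 of them.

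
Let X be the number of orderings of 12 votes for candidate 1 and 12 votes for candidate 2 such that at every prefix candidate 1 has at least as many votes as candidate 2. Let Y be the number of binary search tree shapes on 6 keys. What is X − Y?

Reading a vote for the leader as '(' and for the other as ')' turns such a sequence into a balanced string of 12 pairs, so the count is C_12. So X = C_12 = 208012.
Binary trees (left/right distinguished) on n nodes are counted by C_n; here n = 6. So Y = C_6 = 132.
X − Y = 208012 − 132 = 207880.

207880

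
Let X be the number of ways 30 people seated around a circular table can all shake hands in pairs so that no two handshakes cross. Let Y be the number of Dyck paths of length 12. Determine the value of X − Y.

With 30 = 2·15 people, non-crossing handshake pairings are non-crossing perfect matchings on a circle, counted by C_15. So X = C_15 = 9694845.
A Dyck path with 6 up-steps and 6 down-steps has semilength 6, so there are C_6 of them. So Y = C_6 = 132.
X − Y = 9694845 − 132 = 9694713.

9694713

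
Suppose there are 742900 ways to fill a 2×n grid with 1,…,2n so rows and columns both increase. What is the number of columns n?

13

Standard Young tableaux of shape 2×n are counted by C_n; 742900 = C_13.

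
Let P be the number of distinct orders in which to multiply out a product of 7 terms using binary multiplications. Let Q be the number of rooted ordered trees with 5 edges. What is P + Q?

174

Bracketing 7 factors into binary products is counted by C_{7−1} = C_6. So P = C_6 = 132.
Rooted ordered trees with n edges are counted by C_n; here n = 5. So Q = C_5 = 42.
P + Q = 132 + 42 = 174.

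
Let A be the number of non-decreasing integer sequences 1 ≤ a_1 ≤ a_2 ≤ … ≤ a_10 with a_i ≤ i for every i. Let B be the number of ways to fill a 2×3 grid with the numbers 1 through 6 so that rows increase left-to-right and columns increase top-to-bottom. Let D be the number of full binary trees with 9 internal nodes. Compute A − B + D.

21653

Such sub-staircase sequences of length n are counted by C_n; here n = 10. So A = C_10 = 16796.
Standard Young tableaux of shape 2×n are counted by C_n; here n = 3. So B = C_3 = 5.
The number of full binary trees on 9 internal nodes is the Catalan number C_9. So D = C_9 = 4862.
A − B + D = 16796 − 5 + 4862 = 21653.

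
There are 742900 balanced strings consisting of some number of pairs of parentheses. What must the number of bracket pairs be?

Balanced strings of n bracket-pairs are counted by C_n. The Catalan number equal to 742900 is C_13.

13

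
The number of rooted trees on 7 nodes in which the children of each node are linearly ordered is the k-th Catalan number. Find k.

Rooted ordered (plane) trees on m nodes have m−1 edges and are counted by C_{m−1}; m = 7 gives C_6.

6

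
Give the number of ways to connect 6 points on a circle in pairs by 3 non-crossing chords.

5

Non-crossing perfect matchings of 2n points on a circle are counted by C_n; with 6 points, n = 3.
C_3 = C(6,3)/4 = 20/4 = 5.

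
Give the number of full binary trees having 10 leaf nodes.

A full binary tree with L leaves has L−1 internal nodes and is counted by C_{L−1}; L = 10 gives C_9.
C_9 = 4862.

4862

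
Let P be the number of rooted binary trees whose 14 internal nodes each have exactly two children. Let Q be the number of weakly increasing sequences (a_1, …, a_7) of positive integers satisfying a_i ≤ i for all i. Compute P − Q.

The number of full binary trees on 14 internal nodes is the Catalan number C_14. So P = C_14 = 2674440.
Weakly increasing sequences with a_i ≤ i biject with Dyck paths of semilength 7, so there are C_7. So Q = C_7 = 429.
P − Q = 2674440 − 429 = 2674011.

2674011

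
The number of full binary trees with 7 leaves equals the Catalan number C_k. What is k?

Full binary trees with 7 leaves have 7−1 = 6 internal nodes, so there are C_6 of them.

6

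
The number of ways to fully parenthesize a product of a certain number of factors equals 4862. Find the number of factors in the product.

Parenthesizations of m factors are counted by C_{m−1}, and C_9 = 4862.
So the index is 9, and the number of factors is 9 + 1 = 10.

10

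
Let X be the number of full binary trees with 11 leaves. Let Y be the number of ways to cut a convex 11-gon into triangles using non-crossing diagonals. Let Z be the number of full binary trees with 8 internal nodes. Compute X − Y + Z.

Full binary trees with 11 leaves have 11−1 = 10 internal nodes, so there are C_10 of them. So X = C_10 = 16796.
Triangulations of a convex m-gon are counted by C_{m−2}; with m = 11 this is C_9. So Y = C_9 = 4862.
Full binary trees with n internal nodes are counted by C_n; here n = 8. So Z = C_8 = 1430.
X − Y + Z = 16796 − 4862 + 1430 = 13364.

13364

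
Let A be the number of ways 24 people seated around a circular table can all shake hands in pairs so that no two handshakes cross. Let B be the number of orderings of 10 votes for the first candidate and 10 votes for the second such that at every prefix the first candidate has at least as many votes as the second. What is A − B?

With 24 = 2·12 people, non-crossing handshake pairings are non-crossing perfect matchings on a circle, counted by C_12. So A = C_12 = 208012.
Reading a vote for the leader as '(' and for the other as ')' turns such a sequence into a balanced string of 10 pairs, so the count is C_10. So B = C_10 = 16796.
A − B = 208012 − 16796 = 191216.

191216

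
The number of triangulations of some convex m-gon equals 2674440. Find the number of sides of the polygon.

Triangulations of a convex m-gon are counted by C_{m−2}; 2674440 = C_14.
So m − 2 = 14, giving m = 16 sides.

16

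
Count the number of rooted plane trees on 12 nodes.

Rooted ordered (plane) trees on m nodes have m−1 edges and are counted by C_{m−1}; m = 12 gives C_11.
C_11 = 58786.

58786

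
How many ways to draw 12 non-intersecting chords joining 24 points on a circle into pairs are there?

Non-crossing perfect matchings of 2n points on a circle are counted by C_n; with 24 points, n = 12.
C_12 = C_11 · 2(2·11+1)/(11+2) = 58786 · 46/13 = 208012.

208012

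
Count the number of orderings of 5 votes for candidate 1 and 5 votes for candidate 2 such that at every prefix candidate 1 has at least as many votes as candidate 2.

42

Ballot sequences with n votes each where one side never trails are Dyck words, counted by C_n; here n = 5.
C_5 = 42.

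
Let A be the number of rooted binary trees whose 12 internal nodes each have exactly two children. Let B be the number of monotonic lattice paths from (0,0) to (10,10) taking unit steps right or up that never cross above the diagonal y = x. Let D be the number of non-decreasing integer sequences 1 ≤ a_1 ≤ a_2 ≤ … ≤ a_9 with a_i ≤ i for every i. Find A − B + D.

Full binary trees with n internal nodes are counted by C_n; here n = 12. So A = C_12 = 208012.
Monotone paths in an n×n grid that stay weakly below the diagonal are counted by C_n; here n = 10. So B = C_10 = 16796.
Such sub-staircase sequences of length n are counted by C_n; here n = 9. So D = C_9 = 4862.
A − B + D = 208012 − 16796 + 4862 = 196078.

196078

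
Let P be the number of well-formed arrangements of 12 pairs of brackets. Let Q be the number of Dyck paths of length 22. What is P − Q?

149226

With 12 pairs the number of balanced bracket strings is the Catalan number C_12. So P = C_12 = 208012.
Paths of 11 up- and 11 down-steps that never dip below the axis are Dyck paths; their count is C_11. So Q = C_11 = 58786.
P − Q = 208012 − 58786 = 149226.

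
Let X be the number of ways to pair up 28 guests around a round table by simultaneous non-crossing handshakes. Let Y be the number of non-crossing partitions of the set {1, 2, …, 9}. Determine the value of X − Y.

Non-crossing handshake pairings of 2n people are counted by C_n; 28 people gives n = 14. So X = C_14 = 2674440.
Non-crossing partitions of an n-element set are counted by C_n; here n = 9. So Y = C_9 = 4862.
X − Y = 2674440 − 4862 = 2669578.

2669578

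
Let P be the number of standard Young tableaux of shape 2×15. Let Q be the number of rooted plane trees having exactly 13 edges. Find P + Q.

By the hook-length formula (or a Dyck-path bijection), SYT of shape 2×15 number C_15. So P = C_15 = 9694845.
A rooted plane tree with 13 edges has 14 nodes, and the count is C_13. So Q = C_13 = 742900.
P + Q = 9694845 + 742900 = 10437745.

10437745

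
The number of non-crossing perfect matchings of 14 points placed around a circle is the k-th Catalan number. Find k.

Non-crossing perfect matchings of 2n points on a circle are counted by C_n; with 14 points, n = 7.

7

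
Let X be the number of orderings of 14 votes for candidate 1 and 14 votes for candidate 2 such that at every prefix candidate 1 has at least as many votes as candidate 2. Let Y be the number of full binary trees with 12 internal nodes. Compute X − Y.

Ballot sequences with n votes each where one side never trails are Dyck words, counted by C_n; here n = 14. So X = C_14 = 2674440.
The number of full binary trees on 12 internal nodes is the Catalan number C_12. So Y = C_12 = 208012.
X − Y = 2674440 − 208012 = 2466428.

2466428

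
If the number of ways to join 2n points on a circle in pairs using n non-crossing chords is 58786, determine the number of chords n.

11

Non-crossing pairings of 2n points on a circle are counted by C_n; 58786 = C_11.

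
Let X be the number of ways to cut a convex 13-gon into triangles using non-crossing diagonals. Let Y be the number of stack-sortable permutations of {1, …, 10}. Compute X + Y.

Triangulations of a convex m-gon are counted by C_{m−2}; with m = 13 this is C_11. So X = C_11 = 58786.
By Knuth's characterisation, the stack-sortable permutations of length 10 are the 231-avoiders, numbering C_10. So Y = C_10 = 16796.
X + Y = 58786 + 16796 = 75582.

75582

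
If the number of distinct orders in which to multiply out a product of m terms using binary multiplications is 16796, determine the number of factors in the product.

Parenthesizations of m factors are counted by C_{m−1}. Since C_10 = 16796, the index is 10.
So the index is 10, and the number of factors is 10 + 1 = 11.

11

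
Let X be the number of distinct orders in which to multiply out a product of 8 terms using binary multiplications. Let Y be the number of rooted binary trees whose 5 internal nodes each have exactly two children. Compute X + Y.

471

Parenthesizations of m factors correspond to full binary trees with m leaves, counted by C_{m−1}; m = 8 gives C_7. So X = C_7 = 429.
The number of full binary trees on 5 internal nodes is the Catalan number C_5. So Y = C_5 = 42.
X + Y = 429 + 42 = 471.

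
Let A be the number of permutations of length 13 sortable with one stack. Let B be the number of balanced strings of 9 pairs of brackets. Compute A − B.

By Knuth's characterisation, the stack-sortable permutations of length 13 are the 231-avoiders, numbering C_13. So A = C_13 = 742900.
A balanced arrangement of 9 bracket pairs is a Dyck word of semilength 9, so the count is C_9. So B = C_9 = 4862.
A − B = 742900 − 4862 = 738038.

738038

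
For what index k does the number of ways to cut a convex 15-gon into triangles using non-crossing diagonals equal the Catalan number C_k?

13

The number of triangulations of a 15-gon is the Catalan number C_13 (index = sides − 2).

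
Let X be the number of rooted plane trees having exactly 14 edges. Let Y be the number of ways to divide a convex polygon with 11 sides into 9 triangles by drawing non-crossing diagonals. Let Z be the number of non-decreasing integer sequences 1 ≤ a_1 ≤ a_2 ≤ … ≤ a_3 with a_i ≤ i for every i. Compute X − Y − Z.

2669573

A rooted plane tree with 14 edges has 15 nodes, and the count is C_14. So X = C_14 = 2674440.
The number of triangulations of an 11-gon is the Catalan number C_9 (index = sides − 2). So Y = C_9 = 4862.
Such sub-staircase sequences of length n are counted by C_n; here n = 3. So Z = C_3 = 5.
X − Y − Z = 2674440 − 4862 − 5 = 2669573.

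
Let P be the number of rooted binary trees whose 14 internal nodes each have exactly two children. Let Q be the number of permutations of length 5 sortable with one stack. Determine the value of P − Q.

Full binary trees with n internal nodes are counted by C_n; here n = 14. So P = C_14 = 2674440.
By Knuth's characterisation, the stack-sortable permutations of length 5 are the 231-avoiders, numbering C_5. So Q = C_5 = 42.
P − Q = 2674440 − 42 = 2674398.

2674398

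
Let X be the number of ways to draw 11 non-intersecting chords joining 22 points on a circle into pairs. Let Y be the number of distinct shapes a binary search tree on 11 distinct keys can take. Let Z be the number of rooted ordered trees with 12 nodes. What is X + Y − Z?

Pairing 22 circle points by 11 non-crossing chords gives C_11 matchings. So X = C_11 = 58786.
Binary trees (left/right distinguished) on n nodes are counted by C_n; here n = 11. So Y = C_11 = 58786.
A rooted plane tree on 12 nodes has 11 edges, and such trees are counted by C_11. So Z = C_11 = 58786.
X + Y − Z = 58786 + 58786 − 58786 = 58786.

58786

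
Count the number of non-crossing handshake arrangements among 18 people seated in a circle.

4862

Non-crossing handshake pairings of 2n people are counted by C_n; 18 people gives n = 9.
C_9 = C(18,9)/10 = 48620/10 = 4862.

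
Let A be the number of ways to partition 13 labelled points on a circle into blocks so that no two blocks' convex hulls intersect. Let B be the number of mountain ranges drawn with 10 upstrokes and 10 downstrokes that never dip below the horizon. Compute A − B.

726104

The non-crossing partitions of [13] form a lattice of size C_13. So A = C_13 = 742900.
Paths of 10 up- and 10 down-steps that never dip below the axis are Dyck paths; their count is C_10. So B = C_10 = 16796.
A − B = 742900 − 16796 = 726104.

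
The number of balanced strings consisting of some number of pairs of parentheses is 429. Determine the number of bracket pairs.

7

Balanced strings of n bracket-pairs are counted by C_n; 429 = C_7.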